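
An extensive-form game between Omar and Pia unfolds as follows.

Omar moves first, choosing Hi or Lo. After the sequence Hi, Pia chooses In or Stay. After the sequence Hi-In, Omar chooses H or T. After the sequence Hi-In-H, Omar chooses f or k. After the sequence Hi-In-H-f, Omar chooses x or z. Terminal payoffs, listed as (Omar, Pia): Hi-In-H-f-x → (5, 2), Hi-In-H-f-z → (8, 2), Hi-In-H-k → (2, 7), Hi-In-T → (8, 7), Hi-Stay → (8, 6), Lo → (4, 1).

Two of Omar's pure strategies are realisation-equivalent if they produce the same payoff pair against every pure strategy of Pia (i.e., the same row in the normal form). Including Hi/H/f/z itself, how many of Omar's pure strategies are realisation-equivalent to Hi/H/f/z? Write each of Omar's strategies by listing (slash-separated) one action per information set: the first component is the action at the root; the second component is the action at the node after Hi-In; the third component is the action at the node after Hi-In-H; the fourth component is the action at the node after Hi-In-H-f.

1

Row for Hi/H/f/z (columns In, Stay): (8,2) (8,6).
Every one of Omar's information sets is on the play path for some reply by Pia when Omar follows Hi/H/f/z.
Changing the action at any of them therefore changes at least one column, so only Hi/H/f/z itself gives this row.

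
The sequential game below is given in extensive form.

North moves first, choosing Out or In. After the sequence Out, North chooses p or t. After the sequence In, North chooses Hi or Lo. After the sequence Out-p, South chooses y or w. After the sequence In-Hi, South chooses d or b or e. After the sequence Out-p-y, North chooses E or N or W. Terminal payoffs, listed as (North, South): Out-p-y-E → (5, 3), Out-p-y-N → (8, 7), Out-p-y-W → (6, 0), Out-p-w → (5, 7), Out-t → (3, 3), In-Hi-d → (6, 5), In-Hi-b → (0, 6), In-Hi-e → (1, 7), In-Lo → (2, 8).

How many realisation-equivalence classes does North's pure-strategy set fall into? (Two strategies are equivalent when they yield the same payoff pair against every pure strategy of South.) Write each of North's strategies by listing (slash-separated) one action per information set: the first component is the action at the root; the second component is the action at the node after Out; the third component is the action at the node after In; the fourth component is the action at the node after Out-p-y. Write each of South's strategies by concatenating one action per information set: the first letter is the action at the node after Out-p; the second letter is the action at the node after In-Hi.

6

North has 24 pure strategies: Out/p/Hi/E, Out/p/Hi/N, Out/p/Hi/W, Out/p/Lo/E, Out/p/Lo/N, Out/p/Lo/W, Out/t/Hi/E, Out/t/Hi/N, Out/t/Hi/W, Out/t/Lo/E, Out/t/Lo/N, Out/t/Lo/W, In/p/Hi/E, In/p/Hi/N, In/p/Hi/W, In/p/Lo/E, In/p/Lo/N, In/p/Lo/W, In/t/Hi/E, In/t/Hi/N, In/t/Hi/W, In/t/Lo/E, In/t/Lo/N, In/t/Lo/W. Columns: yd, yb, ye, wd, wb, we.
{Out/p/Hi/E, Out/p/Lo/E} → row (5,3) (5,3) (5,3) (5,7) (5,7) (5,7)
{Out/p/Hi/N, Out/p/Lo/N} → row (8,7) (8,7) (8,7) (5,7) (5,7) (5,7)
{Out/p/Hi/W, Out/p/Lo/W} → row (6,0) (6,0) (6,0) (5,7) (5,7) (5,7)
{Out/t/Hi/E, Out/t/Hi/N, Out/t/Hi/W, Out/t/Lo/E, Out/t/Lo/N, Out/t/Lo/W} → row (3,3) (3,3) (3,3) (3,3) (3,3) (3,3)
{In/p/Hi/E, In/p/Hi/N, In/p/Hi/W, In/t/Hi/E, In/t/Hi/N, In/t/Hi/W} → row (6,5) (0,6) (1,7) (6,5) (0,6) (1,7)
{In/p/Lo/E, In/p/Lo/N, In/p/Lo/W, In/t/Lo/E, In/t/Lo/N, In/t/Lo/W} → row (2,8) (2,8) (2,8) (2,8) (2,8) (2,8)
That's 6 distinct rows out of 24 strategies.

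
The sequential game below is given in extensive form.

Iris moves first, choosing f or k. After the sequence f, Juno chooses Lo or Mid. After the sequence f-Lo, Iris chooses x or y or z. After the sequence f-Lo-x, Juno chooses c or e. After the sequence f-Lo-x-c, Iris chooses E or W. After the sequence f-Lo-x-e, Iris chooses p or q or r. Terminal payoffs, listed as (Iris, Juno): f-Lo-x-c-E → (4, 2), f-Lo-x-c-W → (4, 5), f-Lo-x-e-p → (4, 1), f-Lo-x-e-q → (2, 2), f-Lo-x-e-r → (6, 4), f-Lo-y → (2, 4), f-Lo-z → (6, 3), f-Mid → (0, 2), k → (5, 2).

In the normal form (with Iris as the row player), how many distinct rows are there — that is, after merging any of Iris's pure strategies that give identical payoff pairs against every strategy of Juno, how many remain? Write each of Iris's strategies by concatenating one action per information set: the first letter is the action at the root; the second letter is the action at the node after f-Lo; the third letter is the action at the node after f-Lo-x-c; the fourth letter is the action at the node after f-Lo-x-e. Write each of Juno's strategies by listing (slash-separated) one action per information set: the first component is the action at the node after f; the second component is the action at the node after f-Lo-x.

9

Iris has 36 pure strategies: fxEp, fxEq, fxEr, fxWp, fxWq, fxWr, fyEp, fyEq, fyEr, fyWp, fyWq, fyWr, fzEp, fzEq, fzEr, fzWp, fzWq, fzWr, kxEp, kxEq, kxEr, kxWp, kxWq, kxWr, kyEp, kyEq, kyEr, kyWp, kyWq, kyWr, kzEp, kzEq, kzEr, kzWp, kzWq, kzWr. Columns: Lo/c, Lo/e, Mid/c, Mid/e.
{fxEp} → row (4,2) (4,1) (0,2) (0,2)
{fxEq} → row (4,2) (2,2) (0,2) (0,2)
{fxEr} → row (4,2) (6,4) (0,2) (0,2)
{fxWp} → row (4,5) (4,1) (0,2) (0,2)
{fxWq} → row (4,5) (2,2) (0,2) (0,2)
{fxWr} → row (4,5) (6,4) (0,2) (0,2)
{fyEp, fyEq, fyEr, fyWp, fyWq, fyWr} → row (2,4) (2,4) (0,2) (0,2)
{fzEp, fzEq, fzEr, fzWp, fzWq, fzWr} → row (6,3) (6,3) (0,2) (0,2)
{kxEp, kxEq, kxEr, kxWp, kxWq, kxWr, kyEp, kyEq, kyEr, kyWp, kyWq, kyWr, kzEp, kzEq, kzEr, kzWp, kzWq, kzWr} → row (5,2) (5,2) (5,2) (5,2)
That's 9 distinct rows out of 36 strategies.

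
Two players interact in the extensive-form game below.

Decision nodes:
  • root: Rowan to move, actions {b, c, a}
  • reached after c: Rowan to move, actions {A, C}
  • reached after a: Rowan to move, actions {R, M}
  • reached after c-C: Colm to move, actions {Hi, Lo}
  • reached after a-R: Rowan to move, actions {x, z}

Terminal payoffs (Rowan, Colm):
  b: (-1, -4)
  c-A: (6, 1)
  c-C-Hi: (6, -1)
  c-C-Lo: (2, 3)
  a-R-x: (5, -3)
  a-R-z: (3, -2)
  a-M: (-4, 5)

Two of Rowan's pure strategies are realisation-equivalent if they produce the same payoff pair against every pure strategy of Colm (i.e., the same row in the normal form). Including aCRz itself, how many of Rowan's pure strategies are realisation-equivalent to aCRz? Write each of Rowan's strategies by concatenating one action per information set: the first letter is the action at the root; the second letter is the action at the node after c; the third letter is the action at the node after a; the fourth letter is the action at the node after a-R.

Row for aCRz (columns Hi, Lo): (3,-2) (3,-2).
Under aCRz, Rowan's choice at the node after c can never be reached regardless of what Colm does, so varying those choices leaves every outcome unchanged.
Holding the reachable choices fixed and varying the unreachable one freely already gives 2 equivalent strategies.
No other strategy reproduces this row, so those 2 are the full class: aARz, aCRz.

2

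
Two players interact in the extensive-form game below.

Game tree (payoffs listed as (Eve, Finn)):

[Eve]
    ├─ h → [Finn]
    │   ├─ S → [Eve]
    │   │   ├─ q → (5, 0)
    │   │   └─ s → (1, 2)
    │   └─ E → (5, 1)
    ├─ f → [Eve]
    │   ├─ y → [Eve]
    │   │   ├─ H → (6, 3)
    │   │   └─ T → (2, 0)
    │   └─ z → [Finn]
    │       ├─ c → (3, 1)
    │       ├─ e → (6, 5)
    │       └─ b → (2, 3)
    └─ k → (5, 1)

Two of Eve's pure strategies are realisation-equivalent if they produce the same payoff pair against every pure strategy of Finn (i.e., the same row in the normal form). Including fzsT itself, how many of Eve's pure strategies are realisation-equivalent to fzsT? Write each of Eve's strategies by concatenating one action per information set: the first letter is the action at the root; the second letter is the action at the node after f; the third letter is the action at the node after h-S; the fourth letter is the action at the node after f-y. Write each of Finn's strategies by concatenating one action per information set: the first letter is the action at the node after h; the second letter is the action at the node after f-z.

Row for fzsT (columns Sc, Se, Sb, Ec, Ee, Eb): (3,1) (6,5) (2,3) (3,1) (6,5) (2,3).
Under fzsT, Eve's choice at the node after h-S and at the node after f-y can never be reached regardless of what Finn does, so varying those choices leaves every outcome unchanged.
Holding the reachable choices fixed and varying the unreachable ones freely already gives 2 × 2 = 4 equivalent strategies.
No other strategy reproduces this row, so those 4 are the full class: fzqH, fzqT, fzsH, fzsT.

4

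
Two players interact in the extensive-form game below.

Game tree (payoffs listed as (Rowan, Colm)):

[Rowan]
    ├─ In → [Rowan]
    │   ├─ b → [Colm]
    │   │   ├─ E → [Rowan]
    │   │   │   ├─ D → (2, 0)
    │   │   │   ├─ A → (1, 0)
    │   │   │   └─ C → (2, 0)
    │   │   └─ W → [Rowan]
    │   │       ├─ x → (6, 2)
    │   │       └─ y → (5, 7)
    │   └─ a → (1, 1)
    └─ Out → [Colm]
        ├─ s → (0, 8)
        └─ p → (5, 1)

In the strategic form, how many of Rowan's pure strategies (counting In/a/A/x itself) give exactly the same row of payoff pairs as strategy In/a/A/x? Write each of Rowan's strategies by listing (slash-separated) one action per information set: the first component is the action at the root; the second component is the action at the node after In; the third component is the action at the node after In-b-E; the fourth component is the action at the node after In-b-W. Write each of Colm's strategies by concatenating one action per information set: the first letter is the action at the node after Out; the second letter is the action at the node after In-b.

Row for In/a/A/x (columns sE, sW, pE, pW): (1,1) (1,1) (1,1) (1,1).
Under In/a/A/x, Rowan's choice at the node after In-b-E and at the node after In-b-W can never be reached regardless of what Colm does, so varying those choices leaves every outcome unchanged.
Holding the reachable choices fixed and varying the unreachable ones freely already gives 3 × 2 = 6 equivalent strategies.
No other strategy reproduces this row, so those 6 are the full class: In/a/D/x, In/a/D/y, In/a/A/x, In/a/A/y, In/a/C/x, In/a/C/y.

6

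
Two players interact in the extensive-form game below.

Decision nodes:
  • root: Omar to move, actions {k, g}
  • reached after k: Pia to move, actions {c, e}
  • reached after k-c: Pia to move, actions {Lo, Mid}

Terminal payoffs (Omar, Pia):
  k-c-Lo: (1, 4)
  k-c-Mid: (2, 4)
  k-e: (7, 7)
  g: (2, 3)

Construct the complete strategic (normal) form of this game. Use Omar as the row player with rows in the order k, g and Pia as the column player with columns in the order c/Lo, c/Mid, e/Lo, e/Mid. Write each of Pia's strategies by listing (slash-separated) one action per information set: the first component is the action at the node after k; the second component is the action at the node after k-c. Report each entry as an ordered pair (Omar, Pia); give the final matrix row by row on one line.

         c/Lo    c/Mid     e/Lo    e/Mid
   k    (1,4)    (2,4)    (7,7)    (7,7)
   g    (2,3)    (2,3)    (2,3)    (2,3)

k: (1,4) (2,4) (7,7) (7,7) | g: (2,3) (2,3) (2,3) (2,3)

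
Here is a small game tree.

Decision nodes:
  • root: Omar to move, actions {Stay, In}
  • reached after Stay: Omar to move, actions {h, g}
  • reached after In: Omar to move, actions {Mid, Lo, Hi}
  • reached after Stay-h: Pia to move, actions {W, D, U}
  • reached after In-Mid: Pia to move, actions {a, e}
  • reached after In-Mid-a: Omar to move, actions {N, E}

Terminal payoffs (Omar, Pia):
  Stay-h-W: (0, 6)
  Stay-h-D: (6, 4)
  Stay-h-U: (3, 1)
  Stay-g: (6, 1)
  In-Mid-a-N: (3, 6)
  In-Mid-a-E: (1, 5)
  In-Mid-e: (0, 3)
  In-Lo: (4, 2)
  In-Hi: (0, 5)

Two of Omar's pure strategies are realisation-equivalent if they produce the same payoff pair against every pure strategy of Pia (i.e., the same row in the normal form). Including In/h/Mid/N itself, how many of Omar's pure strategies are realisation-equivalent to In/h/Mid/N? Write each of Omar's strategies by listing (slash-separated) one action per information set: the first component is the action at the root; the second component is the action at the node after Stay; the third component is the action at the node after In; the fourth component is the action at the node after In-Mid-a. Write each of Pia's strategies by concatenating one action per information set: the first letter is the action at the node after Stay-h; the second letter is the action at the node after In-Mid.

Row for In/h/Mid/N (columns Wa, We, Da, De, Ua, Ue): (3,6) (0,3) (3,6) (0,3) (3,6) (0,3).
Under In/h/Mid/N, Omar's choice at the node after Stay can never be reached regardless of what Pia does, so varying those choices leaves every outcome unchanged.
Holding the reachable choices fixed and varying the unreachable one freely already gives 2 equivalent strategies.
No other strategy reproduces this row, so those 2 are the full class: In/h/Mid/N, In/g/Mid/N.

2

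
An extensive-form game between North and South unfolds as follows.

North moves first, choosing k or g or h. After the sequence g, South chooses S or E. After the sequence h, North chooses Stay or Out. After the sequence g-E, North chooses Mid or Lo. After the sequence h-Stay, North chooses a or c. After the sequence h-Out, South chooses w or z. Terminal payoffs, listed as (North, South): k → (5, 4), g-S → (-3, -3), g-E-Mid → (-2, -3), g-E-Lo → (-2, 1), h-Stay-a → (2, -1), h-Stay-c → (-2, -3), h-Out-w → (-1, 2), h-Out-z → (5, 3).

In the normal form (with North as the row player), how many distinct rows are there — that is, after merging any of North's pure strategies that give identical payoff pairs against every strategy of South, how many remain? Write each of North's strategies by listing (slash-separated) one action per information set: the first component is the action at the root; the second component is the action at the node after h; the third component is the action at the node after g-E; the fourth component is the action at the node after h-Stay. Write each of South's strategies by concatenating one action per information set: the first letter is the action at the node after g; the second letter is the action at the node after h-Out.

6

North has 24 pure strategies: k/Stay/Mid/a, k/Stay/Mid/c, k/Stay/Lo/a, k/Stay/Lo/c, k/Out/Mid/a, k/Out/Mid/c, k/Out/Lo/a, k/Out/Lo/c, g/Stay/Mid/a, g/Stay/Mid/c, g/Stay/Lo/a, g/Stay/Lo/c, g/Out/Mid/a, g/Out/Mid/c, g/Out/Lo/a, g/Out/Lo/c, h/Stay/Mid/a, h/Stay/Mid/c, h/Stay/Lo/a, h/Stay/Lo/c, h/Out/Mid/a, h/Out/Mid/c, h/Out/Lo/a, h/Out/Lo/c. Columns: Sw, Sz, Ew, Ez.
{k/Stay/Mid/a, k/Stay/Mid/c, k/Stay/Lo/a, k/Stay/Lo/c, k/Out/Mid/a, k/Out/Mid/c, k/Out/Lo/a, k/Out/Lo/c} → row (5,4) (5,4) (5,4) (5,4)
{g/Stay/Mid/a, g/Stay/Mid/c, g/Out/Mid/a, g/Out/Mid/c} → row (-3,-3) (-3,-3) (-2,-3) (-2,-3)
{g/Stay/Lo/a, g/Stay/Lo/c, g/Out/Lo/a, g/Out/Lo/c} → row (-3,-3) (-3,-3) (-2,1) (-2,1)
{h/Stay/Mid/a, h/Stay/Lo/a} → row (2,-1) (2,-1) (2,-1) (2,-1)
{h/Stay/Mid/c, h/Stay/Lo/c} → row (-2,-3) (-2,-3) (-2,-3) (-2,-3)
{h/Out/Mid/a, h/Out/Mid/c, h/Out/Lo/a, h/Out/Lo/c} → row (-1,2) (5,3) (-1,2) (5,3)
That's 6 distinct rows out of 24 strategies.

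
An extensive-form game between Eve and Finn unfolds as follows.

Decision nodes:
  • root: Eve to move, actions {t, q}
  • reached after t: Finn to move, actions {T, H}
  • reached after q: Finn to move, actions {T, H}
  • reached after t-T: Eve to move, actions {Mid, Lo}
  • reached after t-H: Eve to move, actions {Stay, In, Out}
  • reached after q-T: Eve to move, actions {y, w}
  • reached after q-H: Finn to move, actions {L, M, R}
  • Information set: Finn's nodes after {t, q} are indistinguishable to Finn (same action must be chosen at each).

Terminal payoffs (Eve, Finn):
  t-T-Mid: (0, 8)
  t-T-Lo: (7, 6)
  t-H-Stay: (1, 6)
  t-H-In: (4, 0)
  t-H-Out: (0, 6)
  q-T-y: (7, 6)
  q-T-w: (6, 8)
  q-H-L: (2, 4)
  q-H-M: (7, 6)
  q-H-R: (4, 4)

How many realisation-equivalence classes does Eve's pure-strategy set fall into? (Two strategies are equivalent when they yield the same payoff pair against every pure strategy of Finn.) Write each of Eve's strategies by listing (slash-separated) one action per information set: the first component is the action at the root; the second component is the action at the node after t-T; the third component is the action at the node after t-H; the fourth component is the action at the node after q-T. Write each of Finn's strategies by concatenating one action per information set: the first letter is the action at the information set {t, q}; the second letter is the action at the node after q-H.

Eve has 24 pure strategies: t/Mid/Stay/y, t/Mid/Stay/w, t/Mid/In/y, t/Mid/In/w, t/Mid/Out/y, t/Mid/Out/w, t/Lo/Stay/y, t/Lo/Stay/w, t/Lo/In/y, t/Lo/In/w, t/Lo/Out/y, t/Lo/Out/w, q/Mid/Stay/y, q/Mid/Stay/w, q/Mid/In/y, q/Mid/In/w, q/Mid/Out/y, q/Mid/Out/w, q/Lo/Stay/y, q/Lo/Stay/w, q/Lo/In/y, q/Lo/In/w, q/Lo/Out/y, q/Lo/Out/w. Columns: TL, TM, TR, HL, HM, HR.
{t/Mid/Stay/y, t/Mid/Stay/w} → row (0,8) (0,8) (0,8) (1,6) (1,6) (1,6)
{t/Mid/In/y, t/Mid/In/w} → row (0,8) (0,8) (0,8) (4,0) (4,0) (4,0)
{t/Mid/Out/y, t/Mid/Out/w} → row (0,8) (0,8) (0,8) (0,6) (0,6) (0,6)
{t/Lo/Stay/y, t/Lo/Stay/w} → row (7,6) (7,6) (7,6) (1,6) (1,6) (1,6)
{t/Lo/In/y, t/Lo/In/w} → row (7,6) (7,6) (7,6) (4,0) (4,0) (4,0)
{t/Lo/Out/y, t/Lo/Out/w} → row (7,6) (7,6) (7,6) (0,6) (0,6) (0,6)
{q/Mid/Stay/y, q/Mid/In/y, q/Mid/Out/y, q/Lo/Stay/y, q/Lo/In/y, q/Lo/Out/y} → row (7,6) (7,6) (7,6) (2,4) (7,6) (4,4)
{q/Mid/Stay/w, q/Mid/In/w, q/Mid/Out/w, q/Lo/Stay/w, q/Lo/In/w, q/Lo/Out/w} → row (6,8) (6,8) (6,8) (2,4) (7,6) (4,4)
That's 8 distinct rows out of 24 strategies.

8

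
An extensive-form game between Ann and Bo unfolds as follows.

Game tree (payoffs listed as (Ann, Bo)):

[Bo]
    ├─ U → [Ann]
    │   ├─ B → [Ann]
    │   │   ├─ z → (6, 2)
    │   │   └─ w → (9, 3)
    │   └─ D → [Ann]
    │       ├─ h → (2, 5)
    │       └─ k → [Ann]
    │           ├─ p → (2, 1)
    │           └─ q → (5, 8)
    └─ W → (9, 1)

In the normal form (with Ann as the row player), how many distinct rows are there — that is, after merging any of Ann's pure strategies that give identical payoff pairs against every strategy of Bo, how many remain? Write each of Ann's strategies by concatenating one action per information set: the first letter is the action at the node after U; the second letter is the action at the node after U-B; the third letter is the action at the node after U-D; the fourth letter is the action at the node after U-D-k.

5

Ann has 16 pure strategies: Bzhp, Bzhq, Bzkp, Bzkq, Bwhp, Bwhq, Bwkp, Bwkq, Dzhp, Dzhq, Dzkp, Dzkq, Dwhp, Dwhq, Dwkp, Dwkq. Columns: U, W.
{Bzhp, Bzhq, Bzkp, Bzkq} → row (6,2) (9,1)
{Bwhp, Bwhq, Bwkp, Bwkq} → row (9,3) (9,1)
{Dzhp, Dzhq, Dwhp, Dwhq} → row (2,5) (9,1)
{Dzkp, Dwkp} → row (2,1) (9,1)
{Dzkq, Dwkq} → row (5,8) (9,1)
That's 5 distinct rows out of 16 strategies.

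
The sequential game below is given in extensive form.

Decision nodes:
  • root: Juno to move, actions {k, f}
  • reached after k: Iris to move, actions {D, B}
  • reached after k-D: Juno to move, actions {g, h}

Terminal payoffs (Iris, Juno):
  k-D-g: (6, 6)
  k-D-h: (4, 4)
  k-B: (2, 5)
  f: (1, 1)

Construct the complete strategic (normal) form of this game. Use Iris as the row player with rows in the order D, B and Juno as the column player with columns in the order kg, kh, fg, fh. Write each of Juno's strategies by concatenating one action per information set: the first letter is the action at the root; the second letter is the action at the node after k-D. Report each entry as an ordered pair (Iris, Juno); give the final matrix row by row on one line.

D: (6,6) (4,4) (1,1) (1,1) | B: (2,5) (2,5) (1,1) (1,1)

Row D: kg→(6,6), kh→(4,4), fg→(1,1), fh→(1,1)
Row B: kg→(2,5), kh→(2,5), fg→(1,1), fh→(1,1)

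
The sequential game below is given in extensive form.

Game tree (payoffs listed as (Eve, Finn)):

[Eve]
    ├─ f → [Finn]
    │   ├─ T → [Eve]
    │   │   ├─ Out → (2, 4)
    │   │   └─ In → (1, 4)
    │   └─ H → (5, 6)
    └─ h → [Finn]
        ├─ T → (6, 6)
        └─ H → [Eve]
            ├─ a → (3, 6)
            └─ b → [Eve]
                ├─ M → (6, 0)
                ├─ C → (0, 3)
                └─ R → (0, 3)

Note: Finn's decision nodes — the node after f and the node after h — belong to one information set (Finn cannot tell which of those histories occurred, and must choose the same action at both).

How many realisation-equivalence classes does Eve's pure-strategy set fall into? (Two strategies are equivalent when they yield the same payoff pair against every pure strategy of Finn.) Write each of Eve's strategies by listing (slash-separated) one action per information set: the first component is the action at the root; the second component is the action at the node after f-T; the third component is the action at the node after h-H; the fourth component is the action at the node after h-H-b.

5

Eve has 24 pure strategies: f/Out/a/M, f/Out/a/C, f/Out/a/R, f/Out/b/M, f/Out/b/C, f/Out/b/R, f/In/a/M, f/In/a/C, f/In/a/R, f/In/b/M, f/In/b/C, f/In/b/R, h/Out/a/M, h/Out/a/C, h/Out/a/R, h/Out/b/M, h/Out/b/C, h/Out/b/R, h/In/a/M, h/In/a/C, h/In/a/R, h/In/b/M, h/In/b/C, h/In/b/R. Columns: T, H.
{f/Out/a/M, f/Out/a/C, f/Out/a/R, f/Out/b/M, f/Out/b/C, f/Out/b/R} → row (2,4) (5,6)
{f/In/a/M, f/In/a/C, f/In/a/R, f/In/b/M, f/In/b/C, f/In/b/R} → row (1,4) (5,6)
{h/Out/a/M, h/Out/a/C, h/Out/a/R, h/In/a/M, h/In/a/C, h/In/a/R} → row (6,6) (3,6)
{h/Out/b/M, h/In/b/M} → row (6,6) (6,0)
{h/Out/b/C, h/Out/b/R, h/In/b/C, h/In/b/R} → row (6,6) (0,3)
That's 5 distinct rows out of 24 strategies.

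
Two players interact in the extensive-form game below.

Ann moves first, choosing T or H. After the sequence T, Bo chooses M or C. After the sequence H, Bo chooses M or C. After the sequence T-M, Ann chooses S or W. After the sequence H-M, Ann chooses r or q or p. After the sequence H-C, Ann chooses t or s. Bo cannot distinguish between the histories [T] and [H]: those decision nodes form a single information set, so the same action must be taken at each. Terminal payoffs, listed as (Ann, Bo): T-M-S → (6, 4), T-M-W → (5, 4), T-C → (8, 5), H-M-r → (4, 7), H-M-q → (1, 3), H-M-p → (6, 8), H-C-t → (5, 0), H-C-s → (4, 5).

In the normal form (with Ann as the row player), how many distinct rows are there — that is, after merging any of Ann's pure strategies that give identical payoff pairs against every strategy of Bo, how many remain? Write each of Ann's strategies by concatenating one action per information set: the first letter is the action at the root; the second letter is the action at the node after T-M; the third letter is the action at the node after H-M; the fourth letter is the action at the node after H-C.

8

Ann has 24 pure strategies: TSrt, TSrs, TSqt, TSqs, TSpt, TSps, TWrt, TWrs, TWqt, TWqs, TWpt, TWps, HSrt, HSrs, HSqt, HSqs, HSpt, HSps, HWrt, HWrs, HWqt, HWqs, HWpt, HWps. Columns: M, C.
{TSrt, TSrs, TSqt, TSqs, TSpt, TSps} → row (6,4) (8,5)
{TWrt, TWrs, TWqt, TWqs, TWpt, TWps} → row (5,4) (8,5)
{HSrt, HWrt} → row (4,7) (5,0)
{HSrs, HWrs} → row (4,7) (4,5)
{HSqt, HWqt} → row (1,3) (5,0)
{HSqs, HWqs} → row (1,3) (4,5)
{HSpt, HWpt} → row (6,8) (5,0)
{HSps, HWps} → row (6,8) (4,5)
That's 8 distinct rows out of 24 strategies.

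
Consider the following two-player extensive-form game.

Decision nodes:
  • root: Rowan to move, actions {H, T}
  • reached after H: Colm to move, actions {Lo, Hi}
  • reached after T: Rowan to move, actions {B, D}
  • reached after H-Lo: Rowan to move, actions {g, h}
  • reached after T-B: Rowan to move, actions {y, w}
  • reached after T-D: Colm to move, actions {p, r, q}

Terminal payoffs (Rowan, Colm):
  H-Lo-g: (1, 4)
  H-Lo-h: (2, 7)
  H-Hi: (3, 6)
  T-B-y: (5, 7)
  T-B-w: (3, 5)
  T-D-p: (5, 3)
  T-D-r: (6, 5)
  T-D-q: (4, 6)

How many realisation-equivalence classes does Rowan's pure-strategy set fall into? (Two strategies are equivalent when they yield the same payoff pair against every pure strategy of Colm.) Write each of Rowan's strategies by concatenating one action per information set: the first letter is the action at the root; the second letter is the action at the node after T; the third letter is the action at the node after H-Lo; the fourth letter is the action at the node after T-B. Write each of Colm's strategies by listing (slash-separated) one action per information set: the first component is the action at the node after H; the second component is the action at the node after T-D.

Rowan has 16 pure strategies: HBgy, HBgw, HBhy, HBhw, HDgy, HDgw, HDhy, HDhw, TBgy, TBgw, TBhy, TBhw, TDgy, TDgw, TDhy, TDhw. Columns: Lo/p, Lo/r, Lo/q, Hi/p, Hi/r, Hi/q.
{HBgy, HBgw, HDgy, HDgw} → row (1,4) (1,4) (1,4) (3,6) (3,6) (3,6)
{HBhy, HBhw, HDhy, HDhw} → row (2,7) (2,7) (2,7) (3,6) (3,6) (3,6)
{TBgy, TBhy} → row (5,7) (5,7) (5,7) (5,7) (5,7) (5,7)
{TBgw, TBhw} → row (3,5) (3,5) (3,5) (3,5) (3,5) (3,5)
{TDgy, TDgw, TDhy, TDhw} → row (5,3) (6,5) (4,6) (5,3) (6,5) (4,6)
That's 5 distinct rows out of 16 strategies.

5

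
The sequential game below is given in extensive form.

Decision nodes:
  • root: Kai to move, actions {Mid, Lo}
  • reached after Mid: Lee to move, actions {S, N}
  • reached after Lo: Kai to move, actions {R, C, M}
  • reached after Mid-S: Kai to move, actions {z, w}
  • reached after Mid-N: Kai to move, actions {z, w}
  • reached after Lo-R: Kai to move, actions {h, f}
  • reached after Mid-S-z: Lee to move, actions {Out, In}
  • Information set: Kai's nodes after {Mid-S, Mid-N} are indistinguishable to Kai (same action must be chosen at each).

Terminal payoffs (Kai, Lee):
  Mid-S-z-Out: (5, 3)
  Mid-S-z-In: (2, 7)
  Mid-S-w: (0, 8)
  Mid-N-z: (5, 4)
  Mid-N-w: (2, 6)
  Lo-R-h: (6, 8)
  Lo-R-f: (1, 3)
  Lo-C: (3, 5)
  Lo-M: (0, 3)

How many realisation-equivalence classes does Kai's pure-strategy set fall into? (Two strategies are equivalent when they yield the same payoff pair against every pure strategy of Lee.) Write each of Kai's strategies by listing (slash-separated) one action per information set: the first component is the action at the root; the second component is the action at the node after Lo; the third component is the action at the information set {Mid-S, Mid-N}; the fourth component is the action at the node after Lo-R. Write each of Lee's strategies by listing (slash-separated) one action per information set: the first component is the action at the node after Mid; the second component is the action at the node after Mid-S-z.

Kai has 24 pure strategies: Mid/R/z/h, Mid/R/z/f, Mid/R/w/h, Mid/R/w/f, Mid/C/z/h, Mid/C/z/f, Mid/C/w/h, Mid/C/w/f, Mid/M/z/h, Mid/M/z/f, Mid/M/w/h, Mid/M/w/f, Lo/R/z/h, Lo/R/z/f, Lo/R/w/h, Lo/R/w/f, Lo/C/z/h, Lo/C/z/f, Lo/C/w/h, Lo/C/w/f, Lo/M/z/h, Lo/M/z/f, Lo/M/w/h, Lo/M/w/f. Columns: S/Out, S/In, N/Out, N/In.
{Mid/R/z/h, Mid/R/z/f, Mid/C/z/h, Mid/C/z/f, Mid/M/z/h, Mid/M/z/f} → row (5,3) (2,7) (5,4) (5,4)
{Mid/R/w/h, Mid/R/w/f, Mid/C/w/h, Mid/C/w/f, Mid/M/w/h, Mid/M/w/f} → row (0,8) (0,8) (2,6) (2,6)
{Lo/R/z/h, Lo/R/w/h} → row (6,8) (6,8) (6,8) (6,8)
{Lo/R/z/f, Lo/R/w/f} → row (1,3) (1,3) (1,3) (1,3)
{Lo/C/z/h, Lo/C/z/f, Lo/C/w/h, Lo/C/w/f} → row (3,5) (3,5) (3,5) (3,5)
{Lo/M/z/h, Lo/M/z/f, Lo/M/w/h, Lo/M/w/f} → row (0,3) (0,3) (0,3) (0,3)
That's 6 distinct rows out of 24 strategies.

6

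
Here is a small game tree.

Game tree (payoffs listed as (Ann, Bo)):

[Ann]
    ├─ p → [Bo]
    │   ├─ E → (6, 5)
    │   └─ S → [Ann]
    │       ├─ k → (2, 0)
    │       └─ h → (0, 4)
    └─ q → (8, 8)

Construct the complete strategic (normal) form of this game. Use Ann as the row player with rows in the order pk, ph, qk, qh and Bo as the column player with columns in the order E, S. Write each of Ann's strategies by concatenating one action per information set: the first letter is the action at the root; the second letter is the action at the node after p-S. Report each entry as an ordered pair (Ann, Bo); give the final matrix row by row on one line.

pk: (6,5) (2,0) | ph: (6,5) (0,4) | qk: (8,8) (8,8) | qh: (8,8) (8,8)

            E        S
  pk    (6,5)    (2,0)
  ph    (6,5)    (0,4)
  qk    (8,8)    (8,8)
  qh    (8,8)    (8,8)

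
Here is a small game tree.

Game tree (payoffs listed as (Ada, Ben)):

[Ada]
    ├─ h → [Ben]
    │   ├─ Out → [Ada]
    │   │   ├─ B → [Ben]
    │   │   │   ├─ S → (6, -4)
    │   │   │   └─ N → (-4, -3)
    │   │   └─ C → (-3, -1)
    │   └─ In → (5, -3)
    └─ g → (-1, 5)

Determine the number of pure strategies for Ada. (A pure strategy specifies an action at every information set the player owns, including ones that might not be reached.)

4

Ada owns the root with actions {h, g} — two choices.
Ada owns the node after h-Out with actions {B, C} — two choices.
A pure strategy fixes one action at each information set independently, so the count is the product 2 × 2 = 4.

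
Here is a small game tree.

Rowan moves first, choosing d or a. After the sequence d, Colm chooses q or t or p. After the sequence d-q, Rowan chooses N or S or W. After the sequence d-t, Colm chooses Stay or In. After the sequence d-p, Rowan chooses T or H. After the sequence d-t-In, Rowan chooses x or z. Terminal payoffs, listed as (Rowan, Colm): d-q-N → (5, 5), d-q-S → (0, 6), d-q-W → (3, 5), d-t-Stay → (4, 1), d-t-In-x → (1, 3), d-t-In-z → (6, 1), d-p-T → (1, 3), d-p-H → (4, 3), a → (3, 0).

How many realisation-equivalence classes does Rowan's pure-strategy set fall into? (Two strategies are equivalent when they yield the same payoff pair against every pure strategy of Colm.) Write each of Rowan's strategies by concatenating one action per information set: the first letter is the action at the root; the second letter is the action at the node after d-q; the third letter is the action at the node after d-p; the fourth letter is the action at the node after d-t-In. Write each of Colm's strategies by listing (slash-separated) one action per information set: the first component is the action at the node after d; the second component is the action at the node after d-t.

13

Rowan has 24 pure strategies: dNTx, dNTz, dNHx, dNHz, dSTx, dSTz, dSHx, dSHz, dWTx, dWTz, dWHx, dWHz, aNTx, aNTz, aNHx, aNHz, aSTx, aSTz, aSHx, aSHz, aWTx, aWTz, aWHx, aWHz. Columns: q/Stay, q/In, t/Stay, t/In, p/Stay, p/In.
{dNTx} → row (5,5) (5,5) (4,1) (1,3) (1,3) (1,3)
{dNTz} → row (5,5) (5,5) (4,1) (6,1) (1,3) (1,3)
{dNHx} → row (5,5) (5,5) (4,1) (1,3) (4,3) (4,3)
{dNHz} → row (5,5) (5,5) (4,1) (6,1) (4,3) (4,3)
{dSTx} → row (0,6) (0,6) (4,1) (1,3) (1,3) (1,3)
{dSTz} → row (0,6) (0,6) (4,1) (6,1) (1,3) (1,3)
{dSHx} → row (0,6) (0,6) (4,1) (1,3) (4,3) (4,3)
{dSHz} → row (0,6) (0,6) (4,1) (6,1) (4,3) (4,3)
{dWTx} → row (3,5) (3,5) (4,1) (1,3) (1,3) (1,3)
{dWTz} → row (3,5) (3,5) (4,1) (6,1) (1,3) (1,3)
{dWHx} → row (3,5) (3,5) (4,1) (1,3) (4,3) (4,3)
{dWHz} → row (3,5) (3,5) (4,1) (6,1) (4,3) (4,3)
{aNTx, aNTz, aNHx, aNHz, aSTx, aSTz, aSHx, aSHz, aWTx, aWTz, aWHx, aWHz} → row (3,0) (3,0) (3,0) (3,0) (3,0) (3,0)
That's 13 distinct rows out of 24 strategies.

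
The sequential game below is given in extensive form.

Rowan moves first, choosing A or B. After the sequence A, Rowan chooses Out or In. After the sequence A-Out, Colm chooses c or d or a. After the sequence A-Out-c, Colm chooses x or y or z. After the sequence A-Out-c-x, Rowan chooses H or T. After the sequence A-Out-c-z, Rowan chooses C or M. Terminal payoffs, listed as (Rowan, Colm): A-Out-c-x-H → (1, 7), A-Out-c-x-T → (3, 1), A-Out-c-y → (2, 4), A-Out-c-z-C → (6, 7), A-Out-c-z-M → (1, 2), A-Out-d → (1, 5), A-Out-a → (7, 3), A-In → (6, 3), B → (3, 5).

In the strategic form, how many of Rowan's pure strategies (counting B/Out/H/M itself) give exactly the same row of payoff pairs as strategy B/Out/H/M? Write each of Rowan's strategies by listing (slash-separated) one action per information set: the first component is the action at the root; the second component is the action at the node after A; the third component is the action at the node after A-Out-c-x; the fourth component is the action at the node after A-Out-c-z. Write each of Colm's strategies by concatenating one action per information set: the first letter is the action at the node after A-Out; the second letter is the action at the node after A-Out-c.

8

Row for B/Out/H/M (columns cx, cy, cz, dx, dy, dz, ax, ay, az): (3,5) (3,5) (3,5) (3,5) (3,5) (3,5) (3,5) (3,5) (3,5).
Under B/Out/H/M, Rowan's choice at the node after A and at the node after A-Out-c-x and at the node after A-Out-c-z can never be reached regardless of what Colm does, so varying those choices leaves every outcome unchanged.
Holding the reachable choices fixed and varying the unreachable ones freely already gives 2 × 2 × 2 = 8 equivalent strategies.
No other strategy reproduces this row, so those 8 are the full class: B/Out/H/C, B/Out/H/M, B/Out/T/C, B/Out/T/M, B/In/H/C, B/In/H/M, B/In/T/C, B/In/T/M.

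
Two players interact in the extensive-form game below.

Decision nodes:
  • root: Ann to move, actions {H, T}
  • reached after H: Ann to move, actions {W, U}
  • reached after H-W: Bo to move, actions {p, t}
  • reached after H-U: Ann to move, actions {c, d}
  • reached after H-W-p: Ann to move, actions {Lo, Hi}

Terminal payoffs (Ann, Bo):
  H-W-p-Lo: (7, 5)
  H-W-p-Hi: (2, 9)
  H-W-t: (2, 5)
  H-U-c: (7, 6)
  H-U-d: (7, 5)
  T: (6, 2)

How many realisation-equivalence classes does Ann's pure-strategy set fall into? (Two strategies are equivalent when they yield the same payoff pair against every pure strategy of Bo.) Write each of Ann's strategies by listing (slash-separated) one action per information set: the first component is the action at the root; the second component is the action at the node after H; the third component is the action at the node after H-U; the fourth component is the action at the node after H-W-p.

5

Ann has 16 pure strategies: H/W/c/Lo, H/W/c/Hi, H/W/d/Lo, H/W/d/Hi, H/U/c/Lo, H/U/c/Hi, H/U/d/Lo, H/U/d/Hi, T/W/c/Lo, T/W/c/Hi, T/W/d/Lo, T/W/d/Hi, T/U/c/Lo, T/U/c/Hi, T/U/d/Lo, T/U/d/Hi. Columns: p, t.
{H/W/c/Lo, H/W/d/Lo} → row (7,5) (2,5)
{H/W/c/Hi, H/W/d/Hi} → row (2,9) (2,5)
{H/U/c/Lo, H/U/c/Hi} → row (7,6) (7,6)
{H/U/d/Lo, H/U/d/Hi} → row (7,5) (7,5)
{T/W/c/Lo, T/W/c/Hi, T/W/d/Lo, T/W/d/Hi, T/U/c/Lo, T/U/c/Hi, T/U/d/Lo, T/U/d/Hi} → row (6,2) (6,2)
That's 5 distinct rows out of 16 strategies.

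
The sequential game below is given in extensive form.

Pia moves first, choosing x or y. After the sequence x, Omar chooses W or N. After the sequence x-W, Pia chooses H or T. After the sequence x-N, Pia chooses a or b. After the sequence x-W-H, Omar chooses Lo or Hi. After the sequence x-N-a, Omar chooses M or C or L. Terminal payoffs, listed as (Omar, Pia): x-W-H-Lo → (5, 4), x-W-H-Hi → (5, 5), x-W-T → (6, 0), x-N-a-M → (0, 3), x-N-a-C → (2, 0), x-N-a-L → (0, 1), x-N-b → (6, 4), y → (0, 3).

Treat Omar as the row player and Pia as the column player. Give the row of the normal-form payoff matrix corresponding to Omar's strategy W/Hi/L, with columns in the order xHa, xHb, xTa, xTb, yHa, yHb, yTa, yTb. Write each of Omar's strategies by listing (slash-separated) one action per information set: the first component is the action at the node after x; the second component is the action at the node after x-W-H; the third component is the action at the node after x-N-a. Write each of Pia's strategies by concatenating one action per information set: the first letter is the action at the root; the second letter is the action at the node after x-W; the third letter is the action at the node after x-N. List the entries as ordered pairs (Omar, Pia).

vs xHa: Pia plays x → Omar plays W at [x] → Pia plays H at [x-W] → Omar plays Hi at [x-W-H] → (5, 5)
vs xHb: Pia plays x → Omar plays W at [x] → Pia plays H at [x-W] → Omar plays Hi at [x-W-H] → (5, 5)
vs xTa: Pia plays x → Omar plays W at [x] → Pia plays T at [x-W] → (6, 0)
vs xTb: Pia plays x → Omar plays W at [x] → Pia plays T at [x-W] → (6, 0)
vs yHa: Pia plays y → (0, 3)
vs yHb: Pia plays y → (0, 3)
vs yTa: Pia plays y → (0, 3)
vs yTb: Pia plays y → (0, 3)

(5,5) (5,5) (6,0) (6,0) (0,3) (0,3) (0,3) (0,3)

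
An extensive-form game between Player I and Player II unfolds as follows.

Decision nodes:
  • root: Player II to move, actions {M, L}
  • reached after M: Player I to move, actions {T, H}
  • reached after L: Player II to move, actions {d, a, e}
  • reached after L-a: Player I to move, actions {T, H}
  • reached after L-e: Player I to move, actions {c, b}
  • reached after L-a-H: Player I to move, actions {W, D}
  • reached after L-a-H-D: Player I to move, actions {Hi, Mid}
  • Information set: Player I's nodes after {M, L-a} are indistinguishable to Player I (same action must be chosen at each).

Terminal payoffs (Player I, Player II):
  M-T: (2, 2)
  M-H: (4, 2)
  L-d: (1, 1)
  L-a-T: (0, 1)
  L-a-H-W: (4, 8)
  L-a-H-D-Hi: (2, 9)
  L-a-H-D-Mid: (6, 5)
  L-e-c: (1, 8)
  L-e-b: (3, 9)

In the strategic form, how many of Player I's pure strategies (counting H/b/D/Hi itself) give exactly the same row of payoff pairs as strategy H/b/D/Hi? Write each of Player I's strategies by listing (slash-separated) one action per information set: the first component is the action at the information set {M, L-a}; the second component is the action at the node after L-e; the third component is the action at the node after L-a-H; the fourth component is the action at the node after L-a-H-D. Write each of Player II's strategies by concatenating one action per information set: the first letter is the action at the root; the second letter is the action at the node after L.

Row for H/b/D/Hi (columns Md, Ma, Me, Ld, La, Le): (4,2) (4,2) (4,2) (1,1) (2,9) (3,9).
Every one of Player I's information sets is on the play path for some reply by Player II when Player I follows H/b/D/Hi.
Changing the action at any of them therefore changes at least one column, so only H/b/D/Hi itself gives this row.

1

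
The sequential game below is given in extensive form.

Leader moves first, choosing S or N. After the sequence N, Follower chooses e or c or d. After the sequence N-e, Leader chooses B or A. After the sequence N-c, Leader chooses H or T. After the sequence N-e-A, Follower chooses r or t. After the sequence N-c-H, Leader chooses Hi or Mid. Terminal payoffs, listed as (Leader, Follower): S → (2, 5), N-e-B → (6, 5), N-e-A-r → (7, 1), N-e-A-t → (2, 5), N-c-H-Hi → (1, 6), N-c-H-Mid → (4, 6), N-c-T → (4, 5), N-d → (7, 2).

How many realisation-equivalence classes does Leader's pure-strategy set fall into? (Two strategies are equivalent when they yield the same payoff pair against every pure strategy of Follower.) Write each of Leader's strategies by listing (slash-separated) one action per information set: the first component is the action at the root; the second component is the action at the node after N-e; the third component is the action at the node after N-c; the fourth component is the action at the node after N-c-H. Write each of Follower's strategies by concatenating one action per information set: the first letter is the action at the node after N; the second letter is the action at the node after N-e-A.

7

Leader has 16 pure strategies: S/B/H/Hi, S/B/H/Mid, S/B/T/Hi, S/B/T/Mid, S/A/H/Hi, S/A/H/Mid, S/A/T/Hi, S/A/T/Mid, N/B/H/Hi, N/B/H/Mid, N/B/T/Hi, N/B/T/Mid, N/A/H/Hi, N/A/H/Mid, N/A/T/Hi, N/A/T/Mid. Columns: er, et, cr, ct, dr, dt.
{S/B/H/Hi, S/B/H/Mid, S/B/T/Hi, S/B/T/Mid, S/A/H/Hi, S/A/H/Mid, S/A/T/Hi, S/A/T/Mid} → row (2,5) (2,5) (2,5) (2,5) (2,5) (2,5)
{N/B/H/Hi} → row (6,5) (6,5) (1,6) (1,6) (7,2) (7,2)
{N/B/H/Mid} → row (6,5) (6,5) (4,6) (4,6) (7,2) (7,2)
{N/B/T/Hi, N/B/T/Mid} → row (6,5) (6,5) (4,5) (4,5) (7,2) (7,2)
{N/A/H/Hi} → row (7,1) (2,5) (1,6) (1,6) (7,2) (7,2)
{N/A/H/Mid} → row (7,1) (2,5) (4,6) (4,6) (7,2) (7,2)
{N/A/T/Hi, N/A/T/Mid} → row (7,1) (2,5) (4,5) (4,5) (7,2) (7,2)
That's 7 distinct rows out of 16 strategies.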